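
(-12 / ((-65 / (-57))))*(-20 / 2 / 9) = 152 / 13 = 11.69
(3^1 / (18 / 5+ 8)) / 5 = 3 / 58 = 0.05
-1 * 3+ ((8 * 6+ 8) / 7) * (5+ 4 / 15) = 587 / 15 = 39.13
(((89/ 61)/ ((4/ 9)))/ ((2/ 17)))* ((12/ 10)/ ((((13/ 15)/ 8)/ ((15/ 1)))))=3676590/ 793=4636.31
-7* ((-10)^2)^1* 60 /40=-1050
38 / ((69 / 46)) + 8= 100 / 3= 33.33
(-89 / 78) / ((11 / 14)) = -623 / 429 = -1.45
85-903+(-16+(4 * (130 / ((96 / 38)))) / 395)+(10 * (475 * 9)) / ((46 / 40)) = 396183413 / 10902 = 36340.43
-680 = -680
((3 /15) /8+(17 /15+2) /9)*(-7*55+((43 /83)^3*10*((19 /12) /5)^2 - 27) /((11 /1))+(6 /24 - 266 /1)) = -596039826240209 /2445418641600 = -243.74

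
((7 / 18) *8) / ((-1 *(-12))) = 7 / 27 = 0.26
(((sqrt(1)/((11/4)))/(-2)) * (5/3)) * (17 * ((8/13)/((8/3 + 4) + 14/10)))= -6800/17303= -0.39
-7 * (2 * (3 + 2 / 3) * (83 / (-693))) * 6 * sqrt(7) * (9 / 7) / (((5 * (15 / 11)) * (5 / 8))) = 29216 * sqrt(7) / 2625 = 29.45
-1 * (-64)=64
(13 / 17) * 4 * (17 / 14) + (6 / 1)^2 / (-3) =-58 / 7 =-8.29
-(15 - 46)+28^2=815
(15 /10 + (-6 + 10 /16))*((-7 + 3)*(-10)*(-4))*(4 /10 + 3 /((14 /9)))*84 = 121272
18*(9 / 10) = 81 / 5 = 16.20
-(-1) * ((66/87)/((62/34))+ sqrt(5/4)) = 374/899+ sqrt(5)/2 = 1.53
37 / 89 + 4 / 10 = 363 / 445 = 0.82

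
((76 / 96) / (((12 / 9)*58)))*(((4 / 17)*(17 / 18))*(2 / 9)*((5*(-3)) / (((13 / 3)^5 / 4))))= -855 / 43069988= -0.00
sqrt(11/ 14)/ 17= sqrt(154)/ 238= 0.05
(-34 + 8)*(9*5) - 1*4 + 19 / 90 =-105641 / 90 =-1173.79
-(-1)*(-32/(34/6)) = -96/17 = -5.65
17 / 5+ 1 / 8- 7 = -139 / 40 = -3.48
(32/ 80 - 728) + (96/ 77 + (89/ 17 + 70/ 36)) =-84725831/ 117810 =-719.17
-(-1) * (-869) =-869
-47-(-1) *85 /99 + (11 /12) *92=3781 /99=38.19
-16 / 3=-5.33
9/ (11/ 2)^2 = 36/ 121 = 0.30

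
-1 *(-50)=50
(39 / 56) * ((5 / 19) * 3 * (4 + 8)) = 1755 / 266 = 6.60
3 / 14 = 0.21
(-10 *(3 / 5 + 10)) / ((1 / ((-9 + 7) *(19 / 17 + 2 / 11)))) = 51516 / 187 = 275.49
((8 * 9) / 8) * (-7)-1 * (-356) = 293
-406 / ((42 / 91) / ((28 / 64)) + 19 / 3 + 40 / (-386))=-21391734 / 383821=-55.73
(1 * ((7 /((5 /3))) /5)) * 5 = 21 /5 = 4.20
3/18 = 1/6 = 0.17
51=51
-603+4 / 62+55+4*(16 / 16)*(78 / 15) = -81706 / 155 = -527.14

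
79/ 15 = 5.27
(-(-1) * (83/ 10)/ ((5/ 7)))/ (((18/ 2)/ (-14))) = -4067/ 225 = -18.08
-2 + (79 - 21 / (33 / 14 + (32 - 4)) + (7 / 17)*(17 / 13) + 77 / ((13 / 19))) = 1046353 / 5525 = 189.39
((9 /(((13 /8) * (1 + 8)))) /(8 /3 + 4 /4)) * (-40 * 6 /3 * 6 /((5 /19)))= -43776 /143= -306.13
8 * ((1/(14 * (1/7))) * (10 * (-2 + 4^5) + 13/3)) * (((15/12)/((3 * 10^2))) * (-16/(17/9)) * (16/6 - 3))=122692/255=481.15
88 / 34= 44 / 17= 2.59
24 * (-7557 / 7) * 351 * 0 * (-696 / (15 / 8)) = 0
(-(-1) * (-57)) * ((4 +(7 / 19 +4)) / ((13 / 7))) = -3339 / 13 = -256.85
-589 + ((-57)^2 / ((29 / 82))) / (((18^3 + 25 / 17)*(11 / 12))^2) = -20325923838713873 / 34509227378549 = -589.00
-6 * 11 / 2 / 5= -33 / 5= -6.60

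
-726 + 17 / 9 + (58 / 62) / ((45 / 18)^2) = -5049631 / 6975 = -723.96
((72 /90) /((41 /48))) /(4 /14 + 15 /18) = 8064 /9635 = 0.84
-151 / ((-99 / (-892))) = -134692 / 99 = -1360.53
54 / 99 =6 / 11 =0.55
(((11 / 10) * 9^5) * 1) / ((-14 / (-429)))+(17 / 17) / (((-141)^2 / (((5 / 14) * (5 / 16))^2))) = 9927473928086837 / 4987745280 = 1990373.08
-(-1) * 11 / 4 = 11 / 4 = 2.75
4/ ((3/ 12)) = 16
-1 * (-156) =156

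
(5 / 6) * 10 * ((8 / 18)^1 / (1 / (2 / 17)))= 200 / 459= 0.44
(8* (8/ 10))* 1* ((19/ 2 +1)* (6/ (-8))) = -252/ 5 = -50.40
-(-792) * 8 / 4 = 1584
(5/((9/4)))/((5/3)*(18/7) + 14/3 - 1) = 140/501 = 0.28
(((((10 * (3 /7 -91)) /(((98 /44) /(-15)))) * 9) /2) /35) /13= 1882980 /31213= 60.33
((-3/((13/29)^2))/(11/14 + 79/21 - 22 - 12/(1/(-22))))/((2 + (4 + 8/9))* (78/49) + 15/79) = -0.01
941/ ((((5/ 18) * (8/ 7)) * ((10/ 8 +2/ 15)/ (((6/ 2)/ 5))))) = 533547/ 415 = 1285.66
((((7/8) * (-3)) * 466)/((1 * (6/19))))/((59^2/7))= -216923/27848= -7.79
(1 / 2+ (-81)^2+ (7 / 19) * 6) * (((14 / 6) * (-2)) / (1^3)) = -1745947 / 57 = -30630.65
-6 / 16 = -3 / 8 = -0.38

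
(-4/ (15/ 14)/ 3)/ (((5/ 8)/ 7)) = -3136/ 225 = -13.94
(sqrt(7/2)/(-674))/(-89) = sqrt(14)/119972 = 0.00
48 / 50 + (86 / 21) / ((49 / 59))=151546 / 25725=5.89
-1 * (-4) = 4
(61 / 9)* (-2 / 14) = -61 / 63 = -0.97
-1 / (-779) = 1 / 779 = 0.00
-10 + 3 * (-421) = -1273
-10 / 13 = -0.77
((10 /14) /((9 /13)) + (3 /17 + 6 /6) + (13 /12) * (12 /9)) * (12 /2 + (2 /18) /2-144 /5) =-83.08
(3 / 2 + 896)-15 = 1765 / 2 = 882.50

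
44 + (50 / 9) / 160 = 6341 / 144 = 44.03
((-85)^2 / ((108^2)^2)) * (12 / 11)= 7225 / 124711488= 0.00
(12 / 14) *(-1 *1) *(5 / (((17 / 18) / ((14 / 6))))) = -10.59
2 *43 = 86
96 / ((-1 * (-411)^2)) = -32 / 56307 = -0.00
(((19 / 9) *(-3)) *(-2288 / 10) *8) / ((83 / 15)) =173888 / 83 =2095.04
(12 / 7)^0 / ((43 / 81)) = 81 / 43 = 1.88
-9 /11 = -0.82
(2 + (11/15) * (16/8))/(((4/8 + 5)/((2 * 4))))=832/165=5.04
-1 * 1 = -1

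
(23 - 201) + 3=-175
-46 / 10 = -23 / 5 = -4.60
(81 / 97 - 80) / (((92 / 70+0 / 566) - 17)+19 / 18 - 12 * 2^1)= 4837770 / 2360689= 2.05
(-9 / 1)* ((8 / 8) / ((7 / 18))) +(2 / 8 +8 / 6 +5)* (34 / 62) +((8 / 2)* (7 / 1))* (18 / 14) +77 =243389 / 2604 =93.47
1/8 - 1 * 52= -415/8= -51.88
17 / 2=8.50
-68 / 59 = -1.15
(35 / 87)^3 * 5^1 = 214375 / 658503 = 0.33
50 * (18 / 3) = 300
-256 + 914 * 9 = 7970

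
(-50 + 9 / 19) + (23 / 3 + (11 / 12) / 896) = -2850405 / 68096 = -41.86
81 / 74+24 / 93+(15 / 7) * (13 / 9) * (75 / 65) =79071 / 16058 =4.92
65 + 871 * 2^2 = 3549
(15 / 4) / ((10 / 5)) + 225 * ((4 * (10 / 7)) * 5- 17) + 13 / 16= 291901 / 112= 2606.26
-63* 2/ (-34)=63/ 17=3.71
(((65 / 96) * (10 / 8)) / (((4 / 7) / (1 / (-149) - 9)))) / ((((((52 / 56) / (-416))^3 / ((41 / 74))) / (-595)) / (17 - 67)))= 326993281014400000 / 16539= 19771043050631.84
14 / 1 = 14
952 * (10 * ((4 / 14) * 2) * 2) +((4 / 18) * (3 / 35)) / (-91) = 103958398 / 9555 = 10880.00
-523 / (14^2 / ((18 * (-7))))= 4707 / 14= 336.21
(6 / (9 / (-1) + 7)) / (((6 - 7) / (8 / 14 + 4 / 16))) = 69 / 28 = 2.46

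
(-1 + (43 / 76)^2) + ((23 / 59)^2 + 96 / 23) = 1686069767 / 462443888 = 3.65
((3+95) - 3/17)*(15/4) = 24945/68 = 366.84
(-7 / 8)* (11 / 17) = -77 / 136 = -0.57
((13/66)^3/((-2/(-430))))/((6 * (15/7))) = 661297/5174928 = 0.13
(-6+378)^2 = 138384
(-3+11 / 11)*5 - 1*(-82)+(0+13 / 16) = 1165 / 16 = 72.81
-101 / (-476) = 101 / 476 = 0.21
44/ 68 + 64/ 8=147/ 17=8.65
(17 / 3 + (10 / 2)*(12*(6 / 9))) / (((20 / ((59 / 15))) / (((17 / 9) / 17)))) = 1.00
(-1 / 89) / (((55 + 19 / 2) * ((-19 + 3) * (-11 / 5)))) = -5 / 1010328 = -0.00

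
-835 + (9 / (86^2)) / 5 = -30878291 / 36980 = -835.00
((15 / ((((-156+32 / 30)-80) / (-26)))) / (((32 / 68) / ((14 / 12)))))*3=348075 / 28192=12.35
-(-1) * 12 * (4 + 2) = 72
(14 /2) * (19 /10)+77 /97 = 13671 /970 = 14.09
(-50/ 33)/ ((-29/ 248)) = 12400/ 957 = 12.96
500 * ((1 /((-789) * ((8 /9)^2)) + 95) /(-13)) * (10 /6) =-76875625 /12624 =-6089.64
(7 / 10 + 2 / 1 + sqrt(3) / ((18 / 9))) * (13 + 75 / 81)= 188 * sqrt(3) / 27 + 188 / 5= 49.66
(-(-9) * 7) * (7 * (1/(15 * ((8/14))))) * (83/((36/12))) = 28469/20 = 1423.45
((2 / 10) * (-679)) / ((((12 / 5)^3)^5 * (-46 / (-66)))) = -45587158203125 / 118120498738495488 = -0.00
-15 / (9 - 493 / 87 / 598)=-26910 / 16129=-1.67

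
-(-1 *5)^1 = 5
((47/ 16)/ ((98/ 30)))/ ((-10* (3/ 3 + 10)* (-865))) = 0.00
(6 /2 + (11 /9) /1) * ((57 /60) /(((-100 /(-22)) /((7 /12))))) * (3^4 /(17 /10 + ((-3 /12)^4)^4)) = 7461700370432 /304226850175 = 24.53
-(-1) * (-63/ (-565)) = 63/ 565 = 0.11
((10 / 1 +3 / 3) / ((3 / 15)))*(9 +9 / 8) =556.88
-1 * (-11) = 11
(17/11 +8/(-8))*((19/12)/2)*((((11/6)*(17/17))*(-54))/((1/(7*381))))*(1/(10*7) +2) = -9186291/40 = -229657.28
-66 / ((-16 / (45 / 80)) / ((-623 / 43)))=-185031 / 5504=-33.62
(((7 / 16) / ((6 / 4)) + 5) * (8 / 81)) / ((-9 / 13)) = -1651 / 2187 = -0.75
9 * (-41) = -369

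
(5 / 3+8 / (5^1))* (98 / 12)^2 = 117649 / 540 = 217.87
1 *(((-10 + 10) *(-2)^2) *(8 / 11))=0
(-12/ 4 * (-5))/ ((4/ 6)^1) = 45/ 2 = 22.50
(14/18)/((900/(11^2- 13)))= 7/75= 0.09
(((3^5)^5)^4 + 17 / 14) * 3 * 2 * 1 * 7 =21645855870744475903531367450156093453488515924093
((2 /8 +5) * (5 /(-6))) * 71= -2485 /8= -310.62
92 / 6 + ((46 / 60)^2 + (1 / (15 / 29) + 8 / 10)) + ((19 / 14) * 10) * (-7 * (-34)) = 2923789 / 900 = 3248.65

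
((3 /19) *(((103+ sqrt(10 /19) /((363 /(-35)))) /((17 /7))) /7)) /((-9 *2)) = -103 /1938+ 35 *sqrt(190) /13366386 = -0.05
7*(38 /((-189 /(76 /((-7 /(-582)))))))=-560272 /63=-8893.21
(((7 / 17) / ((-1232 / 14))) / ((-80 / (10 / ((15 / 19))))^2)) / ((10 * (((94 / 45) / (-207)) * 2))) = 523089 / 899993600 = 0.00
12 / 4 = 3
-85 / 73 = -1.16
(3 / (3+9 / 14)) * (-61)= -854 / 17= -50.24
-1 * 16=-16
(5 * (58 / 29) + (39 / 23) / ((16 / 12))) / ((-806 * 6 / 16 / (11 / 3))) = -11407 / 83421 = -0.14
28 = 28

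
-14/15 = -0.93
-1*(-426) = 426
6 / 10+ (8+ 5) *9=117.60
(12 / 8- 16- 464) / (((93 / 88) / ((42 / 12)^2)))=-171941 / 31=-5546.48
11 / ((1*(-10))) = -11 / 10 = -1.10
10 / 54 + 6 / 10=106 / 135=0.79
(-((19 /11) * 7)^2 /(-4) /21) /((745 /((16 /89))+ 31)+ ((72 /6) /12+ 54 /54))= 10108 /24260379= 0.00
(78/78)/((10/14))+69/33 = 192/55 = 3.49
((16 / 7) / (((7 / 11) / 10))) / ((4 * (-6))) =-220 / 147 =-1.50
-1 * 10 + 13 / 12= -107 / 12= -8.92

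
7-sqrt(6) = 4.55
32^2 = 1024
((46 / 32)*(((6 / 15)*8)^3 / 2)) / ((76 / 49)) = 36064 / 2375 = 15.18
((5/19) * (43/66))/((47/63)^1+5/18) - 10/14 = -800/1463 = -0.55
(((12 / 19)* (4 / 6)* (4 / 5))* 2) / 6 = 32 / 285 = 0.11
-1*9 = -9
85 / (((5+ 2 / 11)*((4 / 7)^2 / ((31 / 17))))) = 83545 / 912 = 91.61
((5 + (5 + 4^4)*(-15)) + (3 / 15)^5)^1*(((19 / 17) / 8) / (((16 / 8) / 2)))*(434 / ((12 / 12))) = -50377902127 / 212500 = -237072.48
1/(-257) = -1/257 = -0.00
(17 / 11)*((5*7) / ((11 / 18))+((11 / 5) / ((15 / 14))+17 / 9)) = 2575619 / 27225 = 94.60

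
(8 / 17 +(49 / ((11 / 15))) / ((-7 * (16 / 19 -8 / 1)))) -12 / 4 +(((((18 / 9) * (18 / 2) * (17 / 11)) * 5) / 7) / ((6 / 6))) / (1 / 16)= 3316757 / 10472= 316.73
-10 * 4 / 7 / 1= -40 / 7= -5.71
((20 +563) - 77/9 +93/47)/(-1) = -243827/423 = -576.42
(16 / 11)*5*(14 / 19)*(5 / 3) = 5600 / 627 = 8.93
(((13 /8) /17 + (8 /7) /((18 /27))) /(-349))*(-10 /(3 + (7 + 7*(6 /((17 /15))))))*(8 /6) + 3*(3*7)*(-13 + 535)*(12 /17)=462761297771 /19934880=23213.65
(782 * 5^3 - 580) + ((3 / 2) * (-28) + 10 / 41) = 3982258 / 41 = 97128.24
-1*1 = -1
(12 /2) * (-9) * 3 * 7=-1134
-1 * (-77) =77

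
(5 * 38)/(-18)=-95/9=-10.56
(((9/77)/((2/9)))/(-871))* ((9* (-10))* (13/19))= 3645/98021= 0.04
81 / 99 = 9 / 11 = 0.82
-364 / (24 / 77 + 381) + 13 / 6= 23725 / 19574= 1.21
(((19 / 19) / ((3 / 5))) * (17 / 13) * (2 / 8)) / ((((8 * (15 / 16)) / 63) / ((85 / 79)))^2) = 3611055 / 81133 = 44.51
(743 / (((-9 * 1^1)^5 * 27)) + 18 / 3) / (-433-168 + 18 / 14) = -66956365 / 6692967954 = -0.01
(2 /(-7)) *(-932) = 1864 /7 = 266.29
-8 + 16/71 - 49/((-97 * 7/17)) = -45095/6887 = -6.55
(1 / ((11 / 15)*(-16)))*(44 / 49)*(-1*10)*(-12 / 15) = -30 / 49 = -0.61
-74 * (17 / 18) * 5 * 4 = -1397.78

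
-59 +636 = 577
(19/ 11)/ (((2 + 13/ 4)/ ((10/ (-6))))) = -380/ 693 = -0.55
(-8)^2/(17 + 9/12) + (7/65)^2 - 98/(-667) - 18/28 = 8743283477/2801166550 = 3.12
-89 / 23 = -3.87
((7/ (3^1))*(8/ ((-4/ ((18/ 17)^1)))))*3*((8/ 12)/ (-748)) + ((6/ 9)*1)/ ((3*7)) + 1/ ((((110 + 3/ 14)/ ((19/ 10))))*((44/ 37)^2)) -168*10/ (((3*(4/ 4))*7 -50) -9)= 228728342489881/ 5166938311920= 44.27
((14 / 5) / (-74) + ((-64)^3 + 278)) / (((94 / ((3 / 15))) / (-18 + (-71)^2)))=-243340324991 / 86950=-2798623.63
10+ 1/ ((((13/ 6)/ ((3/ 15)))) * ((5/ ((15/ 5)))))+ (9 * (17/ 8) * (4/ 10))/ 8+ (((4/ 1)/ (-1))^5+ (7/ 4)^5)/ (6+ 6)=-97116287/ 1331200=-72.95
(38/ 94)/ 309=19/ 14523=0.00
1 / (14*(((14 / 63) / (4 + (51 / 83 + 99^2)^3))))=1211461571223100017 / 4002509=302675539573.58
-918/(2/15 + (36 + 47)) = -13770/1247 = -11.04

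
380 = 380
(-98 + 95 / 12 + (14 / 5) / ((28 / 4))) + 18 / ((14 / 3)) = -36047 / 420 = -85.83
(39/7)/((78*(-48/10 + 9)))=5/294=0.02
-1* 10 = -10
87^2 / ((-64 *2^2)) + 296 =68207 / 256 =266.43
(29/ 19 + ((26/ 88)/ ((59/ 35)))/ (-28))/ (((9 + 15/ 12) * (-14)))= -42843/ 4044568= -0.01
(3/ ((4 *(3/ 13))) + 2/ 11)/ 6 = 0.57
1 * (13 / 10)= 13 / 10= 1.30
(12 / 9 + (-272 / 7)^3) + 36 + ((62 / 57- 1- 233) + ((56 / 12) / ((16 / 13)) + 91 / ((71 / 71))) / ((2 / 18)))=-3024512675 / 52136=-58011.98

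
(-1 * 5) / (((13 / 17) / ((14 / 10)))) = -9.15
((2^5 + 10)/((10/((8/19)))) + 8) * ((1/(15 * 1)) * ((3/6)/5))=464/7125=0.07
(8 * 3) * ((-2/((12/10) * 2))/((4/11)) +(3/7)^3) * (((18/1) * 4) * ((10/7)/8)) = -682.85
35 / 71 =0.49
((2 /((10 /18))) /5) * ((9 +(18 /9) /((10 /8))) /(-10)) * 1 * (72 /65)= -34344 /40625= -0.85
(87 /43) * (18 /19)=1566 /817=1.92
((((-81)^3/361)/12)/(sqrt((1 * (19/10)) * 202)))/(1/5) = -885735 * sqrt(9595)/2771036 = -31.31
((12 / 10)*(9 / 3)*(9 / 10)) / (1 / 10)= 162 / 5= 32.40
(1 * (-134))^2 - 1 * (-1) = 17957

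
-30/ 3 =-10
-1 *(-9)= 9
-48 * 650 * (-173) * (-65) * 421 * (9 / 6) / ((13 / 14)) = -238600908000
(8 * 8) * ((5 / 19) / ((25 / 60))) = 768 / 19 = 40.42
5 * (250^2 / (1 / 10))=3125000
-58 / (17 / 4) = -232 / 17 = -13.65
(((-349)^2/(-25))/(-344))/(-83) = -121801/713800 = -0.17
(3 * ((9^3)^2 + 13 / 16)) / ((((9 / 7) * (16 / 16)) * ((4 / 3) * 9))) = 59521483 / 576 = 103335.91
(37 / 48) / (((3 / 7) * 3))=259 / 432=0.60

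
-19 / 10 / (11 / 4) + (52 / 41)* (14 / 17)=0.35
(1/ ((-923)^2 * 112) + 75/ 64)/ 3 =0.39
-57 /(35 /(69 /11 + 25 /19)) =-4758 /385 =-12.36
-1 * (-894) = 894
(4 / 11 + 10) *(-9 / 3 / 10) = -171 / 55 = -3.11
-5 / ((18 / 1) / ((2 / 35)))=-1 / 63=-0.02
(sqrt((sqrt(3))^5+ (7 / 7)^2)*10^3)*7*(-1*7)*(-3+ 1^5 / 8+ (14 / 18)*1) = 924875*sqrt(1+ 9*sqrt(3)) / 9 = 418546.32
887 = 887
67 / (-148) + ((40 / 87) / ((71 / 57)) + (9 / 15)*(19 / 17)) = 15204519 / 25902220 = 0.59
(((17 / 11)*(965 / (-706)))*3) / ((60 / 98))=-160769 / 15532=-10.35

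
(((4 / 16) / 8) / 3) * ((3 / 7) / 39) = 1 / 8736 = 0.00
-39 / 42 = -13 / 14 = -0.93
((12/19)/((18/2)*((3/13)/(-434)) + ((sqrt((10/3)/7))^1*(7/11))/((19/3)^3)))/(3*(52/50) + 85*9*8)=-2726432608900/109989530413461-203879876200*sqrt(210)/329968591240383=-0.03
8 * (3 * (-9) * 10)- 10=-2170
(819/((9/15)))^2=1863225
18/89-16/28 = -230/623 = -0.37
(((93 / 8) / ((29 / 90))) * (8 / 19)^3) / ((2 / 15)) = 4017600 / 198911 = 20.20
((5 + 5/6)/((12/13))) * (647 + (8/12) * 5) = 887705/216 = 4109.75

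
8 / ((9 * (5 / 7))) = 56 / 45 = 1.24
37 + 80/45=349/9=38.78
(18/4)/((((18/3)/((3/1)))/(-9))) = -81/4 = -20.25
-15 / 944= -0.02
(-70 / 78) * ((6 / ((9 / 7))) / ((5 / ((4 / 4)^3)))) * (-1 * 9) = 98 / 13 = 7.54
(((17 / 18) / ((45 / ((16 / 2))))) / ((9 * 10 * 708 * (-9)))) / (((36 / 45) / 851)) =-14467 / 46451880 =-0.00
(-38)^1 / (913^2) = -0.00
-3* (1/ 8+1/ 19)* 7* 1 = -567/ 152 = -3.73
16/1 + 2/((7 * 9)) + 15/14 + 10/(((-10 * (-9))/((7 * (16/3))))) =8033/378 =21.25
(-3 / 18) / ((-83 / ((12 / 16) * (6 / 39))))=1 / 4316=0.00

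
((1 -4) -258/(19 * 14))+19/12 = -3809/1596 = -2.39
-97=-97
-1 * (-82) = 82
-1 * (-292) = 292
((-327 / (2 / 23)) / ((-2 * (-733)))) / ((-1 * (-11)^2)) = 7521 / 354772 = 0.02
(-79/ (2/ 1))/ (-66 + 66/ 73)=5767/ 9504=0.61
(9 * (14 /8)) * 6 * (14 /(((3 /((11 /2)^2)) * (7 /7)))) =53361 /4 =13340.25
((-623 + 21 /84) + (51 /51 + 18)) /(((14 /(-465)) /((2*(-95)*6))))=-45721125 /2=-22860562.50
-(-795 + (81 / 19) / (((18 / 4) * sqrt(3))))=795 - 6 * sqrt(3) / 19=794.45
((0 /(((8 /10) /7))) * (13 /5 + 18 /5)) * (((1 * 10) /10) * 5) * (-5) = 0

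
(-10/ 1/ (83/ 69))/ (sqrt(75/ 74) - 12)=1150 *sqrt(222)/ 292741+ 204240/ 292741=0.76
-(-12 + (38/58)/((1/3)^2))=177/29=6.10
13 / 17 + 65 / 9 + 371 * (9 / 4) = 842.74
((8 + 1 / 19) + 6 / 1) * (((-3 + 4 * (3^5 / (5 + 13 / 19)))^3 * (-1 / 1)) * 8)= -10128125952 / 19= -533059260.63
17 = 17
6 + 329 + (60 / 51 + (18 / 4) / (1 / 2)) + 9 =354.18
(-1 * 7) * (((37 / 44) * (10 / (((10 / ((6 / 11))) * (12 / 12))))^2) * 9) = -20979 / 1331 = -15.76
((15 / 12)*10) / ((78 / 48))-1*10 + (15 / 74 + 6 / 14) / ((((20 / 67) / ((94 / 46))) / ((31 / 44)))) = 100448769 / 136296160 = 0.74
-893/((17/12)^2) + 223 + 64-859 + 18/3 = -292166/289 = -1010.96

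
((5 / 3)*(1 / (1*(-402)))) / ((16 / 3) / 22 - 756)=11 / 2005176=0.00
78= 78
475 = 475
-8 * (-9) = 72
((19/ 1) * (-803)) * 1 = -15257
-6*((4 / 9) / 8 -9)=161 / 3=53.67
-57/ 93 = -19/ 31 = -0.61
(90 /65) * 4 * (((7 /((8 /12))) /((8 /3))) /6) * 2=189 /26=7.27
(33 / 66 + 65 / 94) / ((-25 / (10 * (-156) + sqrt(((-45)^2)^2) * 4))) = -73248 / 235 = -311.69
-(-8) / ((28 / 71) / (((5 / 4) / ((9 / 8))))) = 1420 / 63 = 22.54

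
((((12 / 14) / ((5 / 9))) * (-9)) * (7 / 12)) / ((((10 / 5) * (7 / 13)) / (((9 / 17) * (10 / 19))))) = -9477 / 4522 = -2.10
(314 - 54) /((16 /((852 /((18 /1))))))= 769.17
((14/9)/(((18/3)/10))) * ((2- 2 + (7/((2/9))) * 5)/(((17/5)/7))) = 42875/51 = 840.69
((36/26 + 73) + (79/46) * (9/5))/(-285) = -231653/852150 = -0.27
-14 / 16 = -7 / 8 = -0.88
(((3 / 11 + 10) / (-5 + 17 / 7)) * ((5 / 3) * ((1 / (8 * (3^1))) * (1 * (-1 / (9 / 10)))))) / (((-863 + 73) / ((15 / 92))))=-0.00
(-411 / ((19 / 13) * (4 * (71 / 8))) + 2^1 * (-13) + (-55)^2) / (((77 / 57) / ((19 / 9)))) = 6969485 / 1491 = 4674.37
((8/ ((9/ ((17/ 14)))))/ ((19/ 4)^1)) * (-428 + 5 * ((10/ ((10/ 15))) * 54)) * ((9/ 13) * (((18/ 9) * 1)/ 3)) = 379.87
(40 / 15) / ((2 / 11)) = 44 / 3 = 14.67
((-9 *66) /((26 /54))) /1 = -1233.69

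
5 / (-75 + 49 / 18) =-90 / 1301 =-0.07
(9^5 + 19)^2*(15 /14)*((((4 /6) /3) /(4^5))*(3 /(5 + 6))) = 1090321445 /4928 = 221250.29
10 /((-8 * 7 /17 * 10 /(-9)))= 153 /56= 2.73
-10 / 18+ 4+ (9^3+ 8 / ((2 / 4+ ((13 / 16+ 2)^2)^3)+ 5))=55347905702848 / 75564362817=732.46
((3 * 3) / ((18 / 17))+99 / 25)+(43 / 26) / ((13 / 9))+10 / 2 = 18.60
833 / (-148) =-833 / 148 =-5.63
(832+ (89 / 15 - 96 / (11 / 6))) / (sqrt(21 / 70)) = 129619*sqrt(30) / 495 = 1434.25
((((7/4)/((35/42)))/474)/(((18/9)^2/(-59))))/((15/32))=-826/5925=-0.14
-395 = -395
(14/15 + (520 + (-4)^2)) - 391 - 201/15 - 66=998/15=66.53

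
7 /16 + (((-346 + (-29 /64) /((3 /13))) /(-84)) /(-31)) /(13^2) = 36899575 /84494592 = 0.44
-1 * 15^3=-3375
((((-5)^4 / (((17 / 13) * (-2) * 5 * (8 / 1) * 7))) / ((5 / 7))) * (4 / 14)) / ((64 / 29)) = -9425 / 60928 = -0.15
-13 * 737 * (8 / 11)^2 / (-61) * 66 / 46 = 167232 / 1403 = 119.20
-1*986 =-986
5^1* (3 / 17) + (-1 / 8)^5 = 491503 / 557056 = 0.88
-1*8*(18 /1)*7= -1008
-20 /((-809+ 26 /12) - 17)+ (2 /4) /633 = 156863 /6257838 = 0.03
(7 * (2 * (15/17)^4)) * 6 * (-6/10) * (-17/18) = 141750/4913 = 28.85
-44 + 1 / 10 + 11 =-329 / 10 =-32.90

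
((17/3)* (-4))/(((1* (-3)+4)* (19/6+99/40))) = -4.02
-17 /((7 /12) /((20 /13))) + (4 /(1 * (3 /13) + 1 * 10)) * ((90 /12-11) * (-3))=-70422 /1729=-40.73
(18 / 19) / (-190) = -9 / 1805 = -0.00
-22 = -22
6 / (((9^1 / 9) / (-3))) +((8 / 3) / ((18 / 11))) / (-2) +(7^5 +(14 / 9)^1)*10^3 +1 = 453830519 / 27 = 16808537.74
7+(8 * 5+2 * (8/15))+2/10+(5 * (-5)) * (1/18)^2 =48.19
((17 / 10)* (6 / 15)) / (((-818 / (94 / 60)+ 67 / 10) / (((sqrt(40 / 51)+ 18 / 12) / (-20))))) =47* sqrt(510) / 18168825+ 2397 / 24225100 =0.00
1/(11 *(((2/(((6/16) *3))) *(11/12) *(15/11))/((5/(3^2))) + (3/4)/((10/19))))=0.02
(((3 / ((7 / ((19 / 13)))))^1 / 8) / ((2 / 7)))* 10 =285 / 104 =2.74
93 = 93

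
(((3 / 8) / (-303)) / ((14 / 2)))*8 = -1 / 707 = -0.00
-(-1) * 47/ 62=47/ 62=0.76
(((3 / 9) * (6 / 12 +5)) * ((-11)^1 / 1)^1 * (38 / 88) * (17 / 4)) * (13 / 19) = -25.32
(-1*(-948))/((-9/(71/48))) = -5609/36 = -155.81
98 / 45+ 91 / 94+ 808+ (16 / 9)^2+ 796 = 61304363 / 38070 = 1610.31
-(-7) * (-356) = -2492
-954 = -954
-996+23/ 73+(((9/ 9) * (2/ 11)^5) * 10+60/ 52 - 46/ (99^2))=-12312158594504/ 12379829319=-994.53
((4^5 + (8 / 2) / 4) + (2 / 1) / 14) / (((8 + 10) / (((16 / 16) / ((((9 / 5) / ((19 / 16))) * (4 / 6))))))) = 28405 / 504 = 56.36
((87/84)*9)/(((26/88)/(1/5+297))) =4266306/455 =9376.50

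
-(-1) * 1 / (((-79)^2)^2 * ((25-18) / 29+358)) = 29 / 404652391509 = 0.00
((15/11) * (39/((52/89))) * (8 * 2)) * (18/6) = 48060/11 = 4369.09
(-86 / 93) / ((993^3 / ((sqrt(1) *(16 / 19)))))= -1376 / 1730152142919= -0.00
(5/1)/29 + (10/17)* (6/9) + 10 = 10.56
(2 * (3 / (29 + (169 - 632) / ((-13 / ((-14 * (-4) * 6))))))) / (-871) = -6 / 10448315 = -0.00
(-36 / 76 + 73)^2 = 1898884 / 361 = 5260.07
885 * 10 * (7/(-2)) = -30975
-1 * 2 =-2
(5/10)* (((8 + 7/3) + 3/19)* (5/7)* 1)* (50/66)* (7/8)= 37375/15048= 2.48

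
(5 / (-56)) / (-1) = 5 / 56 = 0.09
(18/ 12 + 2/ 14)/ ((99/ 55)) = 115/ 126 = 0.91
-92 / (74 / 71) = -3266 / 37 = -88.27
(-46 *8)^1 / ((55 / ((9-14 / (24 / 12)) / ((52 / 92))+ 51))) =-260912 / 715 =-364.91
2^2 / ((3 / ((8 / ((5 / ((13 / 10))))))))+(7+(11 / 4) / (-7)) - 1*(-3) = 12.38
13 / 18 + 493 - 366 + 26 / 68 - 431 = -46343 / 153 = -302.90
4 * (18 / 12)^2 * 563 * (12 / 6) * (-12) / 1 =-121608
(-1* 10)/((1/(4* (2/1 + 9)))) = -440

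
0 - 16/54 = -8/27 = -0.30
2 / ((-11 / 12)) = -24 / 11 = -2.18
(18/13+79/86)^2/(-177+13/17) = -112720625/3744772304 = -0.03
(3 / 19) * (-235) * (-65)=45825 / 19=2411.84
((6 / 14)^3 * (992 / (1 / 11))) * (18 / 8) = 662904 / 343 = 1932.66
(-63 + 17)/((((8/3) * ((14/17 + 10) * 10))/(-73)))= 3723/320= 11.63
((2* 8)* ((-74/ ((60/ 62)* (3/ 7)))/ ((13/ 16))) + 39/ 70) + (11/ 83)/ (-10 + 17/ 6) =-102685570777/ 29230110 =-3513.01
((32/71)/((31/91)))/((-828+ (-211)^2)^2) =224/323221632773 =0.00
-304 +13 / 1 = -291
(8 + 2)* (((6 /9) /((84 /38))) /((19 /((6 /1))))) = 20 /21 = 0.95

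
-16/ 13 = -1.23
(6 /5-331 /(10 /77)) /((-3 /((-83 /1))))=-422885 /6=-70480.83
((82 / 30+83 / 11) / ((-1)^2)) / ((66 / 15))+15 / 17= 19861 / 6171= 3.22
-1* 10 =-10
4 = 4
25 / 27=0.93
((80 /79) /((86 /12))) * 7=3360 /3397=0.99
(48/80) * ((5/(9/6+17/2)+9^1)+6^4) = 7833/10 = 783.30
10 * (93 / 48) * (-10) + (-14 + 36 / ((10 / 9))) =-3507 / 20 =-175.35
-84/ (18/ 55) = -770/ 3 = -256.67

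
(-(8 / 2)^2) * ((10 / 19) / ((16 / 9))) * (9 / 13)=-810 / 247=-3.28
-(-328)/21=328/21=15.62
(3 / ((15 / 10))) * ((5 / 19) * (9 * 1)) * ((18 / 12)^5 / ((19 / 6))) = 32805 / 2888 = 11.36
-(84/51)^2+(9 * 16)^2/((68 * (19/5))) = 425744/5491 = 77.53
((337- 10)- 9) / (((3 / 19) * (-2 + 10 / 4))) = 4028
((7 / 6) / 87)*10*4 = 140 / 261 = 0.54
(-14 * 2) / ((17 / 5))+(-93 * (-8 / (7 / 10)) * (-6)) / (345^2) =-2608964 / 314755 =-8.29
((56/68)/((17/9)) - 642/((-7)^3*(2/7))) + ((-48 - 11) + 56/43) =-30878892/608923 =-50.71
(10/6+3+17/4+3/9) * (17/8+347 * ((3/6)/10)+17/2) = 41403/160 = 258.77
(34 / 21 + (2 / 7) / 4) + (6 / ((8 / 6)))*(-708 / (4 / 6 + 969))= -194897 / 122178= -1.60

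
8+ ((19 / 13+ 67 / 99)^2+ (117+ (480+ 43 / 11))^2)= 598121981356 / 1656369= 361104.31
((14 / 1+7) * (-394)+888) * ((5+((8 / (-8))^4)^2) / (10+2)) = -3693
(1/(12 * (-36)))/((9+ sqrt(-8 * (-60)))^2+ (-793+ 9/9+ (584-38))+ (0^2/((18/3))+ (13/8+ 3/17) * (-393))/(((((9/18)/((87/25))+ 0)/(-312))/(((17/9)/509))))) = -12997699295/33658504574862096+ 6477025 * sqrt(30)/1402437690619254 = -0.00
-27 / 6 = -4.50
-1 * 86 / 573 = -86 / 573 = -0.15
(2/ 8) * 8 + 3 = 5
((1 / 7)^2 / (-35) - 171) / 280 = -146633 / 240100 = -0.61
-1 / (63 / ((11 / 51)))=-11 / 3213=-0.00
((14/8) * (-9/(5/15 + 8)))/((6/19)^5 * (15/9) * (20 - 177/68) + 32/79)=-628500780873/164979853600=-3.81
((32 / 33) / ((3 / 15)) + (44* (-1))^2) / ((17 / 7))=448336 / 561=799.17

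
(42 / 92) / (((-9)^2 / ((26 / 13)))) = 7 / 621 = 0.01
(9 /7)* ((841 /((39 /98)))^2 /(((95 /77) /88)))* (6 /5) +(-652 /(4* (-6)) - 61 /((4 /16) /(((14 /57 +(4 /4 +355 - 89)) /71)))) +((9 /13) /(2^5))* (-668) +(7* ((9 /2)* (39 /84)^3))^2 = 330568648255572094042439 /672623469772800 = 491461661.85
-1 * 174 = -174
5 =5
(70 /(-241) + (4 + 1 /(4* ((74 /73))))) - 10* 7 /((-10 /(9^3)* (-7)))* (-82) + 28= 4266603033 /71336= 59809.96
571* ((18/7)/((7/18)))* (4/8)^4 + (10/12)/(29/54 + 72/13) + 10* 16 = 66225115/167188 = 396.11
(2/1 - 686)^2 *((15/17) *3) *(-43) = -905301360/17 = -53253021.18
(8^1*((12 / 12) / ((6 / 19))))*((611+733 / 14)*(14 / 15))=705812 / 45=15684.71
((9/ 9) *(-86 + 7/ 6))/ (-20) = 509/ 120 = 4.24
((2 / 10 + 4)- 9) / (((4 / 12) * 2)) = -36 / 5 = -7.20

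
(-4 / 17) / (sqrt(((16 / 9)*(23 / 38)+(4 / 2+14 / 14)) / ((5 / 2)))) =-6*sqrt(132430) / 11849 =-0.18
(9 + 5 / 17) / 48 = 79 / 408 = 0.19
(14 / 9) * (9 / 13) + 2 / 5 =96 / 65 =1.48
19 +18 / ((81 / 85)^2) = 28301 / 729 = 38.82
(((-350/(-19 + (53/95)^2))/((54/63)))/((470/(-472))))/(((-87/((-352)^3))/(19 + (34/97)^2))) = -2047479826988130304000/9733731979599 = -210348901.25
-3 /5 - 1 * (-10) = 47 /5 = 9.40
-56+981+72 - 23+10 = 984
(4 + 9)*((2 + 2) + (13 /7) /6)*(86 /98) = 101179 /2058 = 49.16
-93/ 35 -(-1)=-58/ 35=-1.66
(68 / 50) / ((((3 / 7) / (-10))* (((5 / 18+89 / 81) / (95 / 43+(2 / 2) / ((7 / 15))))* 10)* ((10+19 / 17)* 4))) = -75718 / 335615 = -0.23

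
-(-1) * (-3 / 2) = -3 / 2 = -1.50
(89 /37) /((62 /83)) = 7387 /2294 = 3.22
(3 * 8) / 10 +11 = 67 / 5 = 13.40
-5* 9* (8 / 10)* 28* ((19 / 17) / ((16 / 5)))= -5985 / 17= -352.06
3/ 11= 0.27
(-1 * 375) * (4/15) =-100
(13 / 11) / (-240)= -13 / 2640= -0.00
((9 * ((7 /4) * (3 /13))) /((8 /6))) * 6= 1701 /104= 16.36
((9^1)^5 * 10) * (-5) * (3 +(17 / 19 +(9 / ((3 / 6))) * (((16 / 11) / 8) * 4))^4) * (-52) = 11208182912754323277600 / 1908029761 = 5874218076598.61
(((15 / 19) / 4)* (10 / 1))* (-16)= -600 / 19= -31.58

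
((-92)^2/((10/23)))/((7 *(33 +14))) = 97336/1645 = 59.17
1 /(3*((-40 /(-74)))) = 37 /60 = 0.62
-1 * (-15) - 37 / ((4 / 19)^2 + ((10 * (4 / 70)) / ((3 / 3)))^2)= -556093 / 6560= -84.77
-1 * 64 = -64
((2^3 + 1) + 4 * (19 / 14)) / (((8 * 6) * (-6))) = -101 / 2016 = -0.05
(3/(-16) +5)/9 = 77/144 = 0.53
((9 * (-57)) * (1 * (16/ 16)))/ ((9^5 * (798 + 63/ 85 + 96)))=-1615/ 166327911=-0.00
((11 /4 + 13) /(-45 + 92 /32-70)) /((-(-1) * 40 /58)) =-609 /2990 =-0.20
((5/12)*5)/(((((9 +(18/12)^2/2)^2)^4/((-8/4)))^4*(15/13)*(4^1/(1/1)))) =5149830563427181943580356771840/106111661199647248543687855752712667991103904330482569981872649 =0.00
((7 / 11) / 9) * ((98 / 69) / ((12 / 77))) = 2401 / 3726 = 0.64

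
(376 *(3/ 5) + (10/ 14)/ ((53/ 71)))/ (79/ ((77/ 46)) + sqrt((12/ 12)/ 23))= 386390642726/ 80488730635 - 355962761 *sqrt(23)/ 80488730635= 4.78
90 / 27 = 10 / 3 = 3.33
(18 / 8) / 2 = 9 / 8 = 1.12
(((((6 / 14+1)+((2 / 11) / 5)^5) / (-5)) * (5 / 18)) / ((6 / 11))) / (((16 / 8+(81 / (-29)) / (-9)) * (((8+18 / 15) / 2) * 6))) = -8108470847 / 3553480507500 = -0.00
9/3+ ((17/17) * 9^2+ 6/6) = 85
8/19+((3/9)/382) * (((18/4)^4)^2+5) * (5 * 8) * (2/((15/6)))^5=13089457304/6804375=1923.68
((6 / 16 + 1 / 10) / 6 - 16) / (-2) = 3821 / 480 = 7.96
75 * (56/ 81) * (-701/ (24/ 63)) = -858725/ 9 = -95413.89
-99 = -99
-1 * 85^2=-7225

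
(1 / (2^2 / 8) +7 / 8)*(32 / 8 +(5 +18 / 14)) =29.57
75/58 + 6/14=699/406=1.72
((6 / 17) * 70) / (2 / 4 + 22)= 56 / 51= 1.10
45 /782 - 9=-6993 /782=-8.94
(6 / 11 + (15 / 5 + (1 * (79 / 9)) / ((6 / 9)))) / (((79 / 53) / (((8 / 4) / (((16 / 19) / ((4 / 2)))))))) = 1110721 / 20856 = 53.26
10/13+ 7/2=111/26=4.27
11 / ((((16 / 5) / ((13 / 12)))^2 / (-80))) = -232375 / 2304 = -100.86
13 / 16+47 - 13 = 557 / 16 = 34.81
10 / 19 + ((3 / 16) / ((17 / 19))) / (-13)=34277 / 67184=0.51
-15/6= -5/2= -2.50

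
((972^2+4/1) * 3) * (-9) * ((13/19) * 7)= -2321344116/19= -122176006.11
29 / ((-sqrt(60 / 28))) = -29 * sqrt(105) / 15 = -19.81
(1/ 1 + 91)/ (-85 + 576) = 92/ 491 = 0.19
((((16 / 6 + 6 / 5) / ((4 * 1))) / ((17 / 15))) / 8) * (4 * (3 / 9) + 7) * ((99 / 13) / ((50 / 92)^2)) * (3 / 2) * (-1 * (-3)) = 4556277 / 44200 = 103.08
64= 64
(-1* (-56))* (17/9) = 952/9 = 105.78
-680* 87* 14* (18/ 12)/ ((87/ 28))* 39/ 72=-216580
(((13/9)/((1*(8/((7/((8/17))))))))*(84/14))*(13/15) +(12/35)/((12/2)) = 141353/10080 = 14.02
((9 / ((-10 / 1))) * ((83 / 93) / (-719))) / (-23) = -249 / 5126470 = -0.00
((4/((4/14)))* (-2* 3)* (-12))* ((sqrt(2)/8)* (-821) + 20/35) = 576 - 103446* sqrt(2) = -145718.74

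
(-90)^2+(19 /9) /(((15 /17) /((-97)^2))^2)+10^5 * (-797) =324738184471 /2025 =160364535.54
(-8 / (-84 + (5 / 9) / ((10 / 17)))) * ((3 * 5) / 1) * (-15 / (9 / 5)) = -3600 / 299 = -12.04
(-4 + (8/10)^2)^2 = 7056/625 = 11.29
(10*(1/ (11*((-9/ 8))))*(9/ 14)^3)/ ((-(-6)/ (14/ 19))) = -270/ 10241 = -0.03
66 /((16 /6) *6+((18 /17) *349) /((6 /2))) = 561 /1183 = 0.47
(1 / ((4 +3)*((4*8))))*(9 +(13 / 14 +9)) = 265 / 3136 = 0.08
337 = 337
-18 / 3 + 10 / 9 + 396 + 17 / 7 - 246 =9295 / 63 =147.54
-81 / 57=-27 / 19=-1.42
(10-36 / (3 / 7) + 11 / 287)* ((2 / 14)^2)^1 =-21227 / 14063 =-1.51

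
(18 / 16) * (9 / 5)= 81 / 40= 2.02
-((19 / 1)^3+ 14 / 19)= -130335 / 19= -6859.74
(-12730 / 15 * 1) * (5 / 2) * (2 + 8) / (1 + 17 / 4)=-254600 / 63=-4041.27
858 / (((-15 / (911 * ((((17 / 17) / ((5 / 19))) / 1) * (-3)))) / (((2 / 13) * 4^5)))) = 2339622912 / 25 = 93584916.48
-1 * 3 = -3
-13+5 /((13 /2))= -159 /13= -12.23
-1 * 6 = -6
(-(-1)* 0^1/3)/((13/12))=0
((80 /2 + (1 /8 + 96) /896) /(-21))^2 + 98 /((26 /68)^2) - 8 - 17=648.99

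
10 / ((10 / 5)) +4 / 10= 27 / 5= 5.40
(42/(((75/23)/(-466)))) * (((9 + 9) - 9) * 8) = -10803744/25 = -432149.76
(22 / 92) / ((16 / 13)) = 143 / 736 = 0.19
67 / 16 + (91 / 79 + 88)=117981 / 1264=93.34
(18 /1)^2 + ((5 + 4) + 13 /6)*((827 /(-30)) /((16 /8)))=61231 /360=170.09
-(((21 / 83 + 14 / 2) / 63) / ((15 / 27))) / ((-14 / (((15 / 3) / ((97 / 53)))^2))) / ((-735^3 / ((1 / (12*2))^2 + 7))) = -487133971 / 250054167613924800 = -0.00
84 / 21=4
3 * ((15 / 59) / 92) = 45 / 5428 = 0.01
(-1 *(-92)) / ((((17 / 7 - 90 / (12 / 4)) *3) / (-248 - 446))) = 446936 / 579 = 771.91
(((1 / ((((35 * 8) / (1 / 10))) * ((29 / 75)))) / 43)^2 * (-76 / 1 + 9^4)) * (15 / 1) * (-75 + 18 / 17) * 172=-1100472075 / 1927921856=-0.57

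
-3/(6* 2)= -1/4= -0.25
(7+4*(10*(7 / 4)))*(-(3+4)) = -539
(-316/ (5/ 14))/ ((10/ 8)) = -17696/ 25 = -707.84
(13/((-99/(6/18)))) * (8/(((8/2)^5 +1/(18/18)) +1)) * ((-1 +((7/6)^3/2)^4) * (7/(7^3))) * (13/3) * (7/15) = 709368379915/83577496840814592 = 0.00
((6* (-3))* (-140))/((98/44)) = 7920/7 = 1131.43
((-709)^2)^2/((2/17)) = 4295699191937/2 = 2147849595968.50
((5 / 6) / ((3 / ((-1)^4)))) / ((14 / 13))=65 / 252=0.26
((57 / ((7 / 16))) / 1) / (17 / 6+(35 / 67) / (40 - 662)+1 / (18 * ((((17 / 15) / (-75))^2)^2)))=9523069765344 / 77879511969174853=0.00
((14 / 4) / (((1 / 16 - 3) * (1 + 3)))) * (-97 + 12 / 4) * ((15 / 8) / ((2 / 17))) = 1785 / 4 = 446.25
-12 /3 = -4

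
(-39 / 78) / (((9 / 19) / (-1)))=19 / 18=1.06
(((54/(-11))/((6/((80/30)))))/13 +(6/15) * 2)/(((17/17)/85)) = 7684/143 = 53.73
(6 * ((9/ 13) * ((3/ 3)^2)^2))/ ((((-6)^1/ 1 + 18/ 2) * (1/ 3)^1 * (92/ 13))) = 27/ 46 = 0.59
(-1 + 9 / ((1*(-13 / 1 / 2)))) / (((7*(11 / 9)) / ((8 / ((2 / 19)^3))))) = -1913661 / 1001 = -1911.75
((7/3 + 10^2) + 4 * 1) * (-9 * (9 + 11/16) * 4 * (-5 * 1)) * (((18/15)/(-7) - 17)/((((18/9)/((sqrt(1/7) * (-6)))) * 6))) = 89149335 * sqrt(7)/392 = 601701.45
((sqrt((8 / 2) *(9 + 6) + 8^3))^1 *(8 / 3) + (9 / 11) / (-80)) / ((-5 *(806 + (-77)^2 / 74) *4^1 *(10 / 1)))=333 / 5770424000 - 148 *sqrt(143) / 4917975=-0.00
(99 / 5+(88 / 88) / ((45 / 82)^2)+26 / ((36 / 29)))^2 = 31849042369 / 16402500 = 1941.72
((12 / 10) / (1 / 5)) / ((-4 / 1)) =-3 / 2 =-1.50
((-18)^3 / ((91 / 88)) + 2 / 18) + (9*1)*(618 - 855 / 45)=-203624 / 819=-248.63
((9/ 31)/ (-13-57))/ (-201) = 3/ 145390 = 0.00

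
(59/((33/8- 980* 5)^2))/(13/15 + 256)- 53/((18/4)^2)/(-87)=0.03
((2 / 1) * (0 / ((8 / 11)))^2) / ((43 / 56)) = 0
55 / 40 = 1.38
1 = 1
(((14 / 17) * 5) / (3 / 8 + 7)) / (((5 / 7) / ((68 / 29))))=3136 / 1711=1.83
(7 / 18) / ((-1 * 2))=-7 / 36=-0.19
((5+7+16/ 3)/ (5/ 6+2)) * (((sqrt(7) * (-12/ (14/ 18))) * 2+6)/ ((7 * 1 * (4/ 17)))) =156/ 7 -5616 * sqrt(7)/ 49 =-280.95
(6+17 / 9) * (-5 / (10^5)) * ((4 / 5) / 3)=-71 / 675000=-0.00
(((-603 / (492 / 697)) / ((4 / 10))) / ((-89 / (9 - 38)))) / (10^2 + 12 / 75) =-12386625 / 1782848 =-6.95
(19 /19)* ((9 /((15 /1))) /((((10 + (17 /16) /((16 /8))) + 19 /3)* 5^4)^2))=27648 /5119455078125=0.00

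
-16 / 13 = -1.23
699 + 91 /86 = 60205 /86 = 700.06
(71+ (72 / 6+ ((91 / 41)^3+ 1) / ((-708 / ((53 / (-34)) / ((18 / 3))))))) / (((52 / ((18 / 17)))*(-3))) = -68854884621 / 122217884984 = -0.56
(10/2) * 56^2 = 15680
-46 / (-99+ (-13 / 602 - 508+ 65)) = 27692 / 326297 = 0.08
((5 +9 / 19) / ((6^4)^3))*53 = 689 / 5169858048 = 0.00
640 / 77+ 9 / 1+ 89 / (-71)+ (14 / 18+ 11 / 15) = 4322306 / 246015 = 17.57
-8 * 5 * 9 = -360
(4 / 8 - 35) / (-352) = 69 / 704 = 0.10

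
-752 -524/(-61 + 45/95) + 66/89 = -38002608/51175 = -742.60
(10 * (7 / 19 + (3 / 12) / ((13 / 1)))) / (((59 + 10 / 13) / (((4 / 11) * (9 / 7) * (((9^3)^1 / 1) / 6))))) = 1396035 / 378917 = 3.68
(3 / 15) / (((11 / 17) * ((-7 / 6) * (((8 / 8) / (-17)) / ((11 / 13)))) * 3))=578 / 455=1.27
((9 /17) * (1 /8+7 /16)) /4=81 /1088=0.07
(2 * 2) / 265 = 4 / 265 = 0.02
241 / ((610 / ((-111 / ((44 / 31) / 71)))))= -58878951 / 26840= -2193.70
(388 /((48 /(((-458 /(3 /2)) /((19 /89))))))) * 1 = -1976957 /171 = -11561.15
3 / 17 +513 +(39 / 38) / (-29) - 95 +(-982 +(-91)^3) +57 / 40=-282558715021 / 374680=-754133.43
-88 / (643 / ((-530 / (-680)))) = -1166 / 10931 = -0.11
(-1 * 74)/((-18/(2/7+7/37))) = 41/21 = 1.95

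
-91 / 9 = -10.11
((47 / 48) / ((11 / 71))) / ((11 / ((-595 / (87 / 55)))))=-9927575 / 45936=-216.12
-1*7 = -7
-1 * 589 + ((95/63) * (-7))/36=-589.29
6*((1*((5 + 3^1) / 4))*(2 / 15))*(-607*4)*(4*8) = -621568 / 5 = -124313.60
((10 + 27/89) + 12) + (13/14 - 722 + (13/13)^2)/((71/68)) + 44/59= -1739648847/2609747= -666.60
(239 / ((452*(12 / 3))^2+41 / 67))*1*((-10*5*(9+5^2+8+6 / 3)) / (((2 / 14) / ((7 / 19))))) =-1726201400 / 4161264651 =-0.41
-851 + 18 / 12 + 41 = -808.50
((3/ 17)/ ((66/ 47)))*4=94/ 187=0.50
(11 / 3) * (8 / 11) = 8 / 3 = 2.67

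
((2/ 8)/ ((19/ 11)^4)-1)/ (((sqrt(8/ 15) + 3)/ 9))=-205190415/ 66203068 + 4559787*sqrt(30)/ 33101534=-2.34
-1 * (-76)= 76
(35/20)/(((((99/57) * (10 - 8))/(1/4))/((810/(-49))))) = -2565/1232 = -2.08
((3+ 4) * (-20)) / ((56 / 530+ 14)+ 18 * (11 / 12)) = -74200 / 16221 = -4.57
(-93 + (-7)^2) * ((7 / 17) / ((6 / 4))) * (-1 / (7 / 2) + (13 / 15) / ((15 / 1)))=31592 / 11475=2.75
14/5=2.80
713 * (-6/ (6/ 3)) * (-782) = 1672698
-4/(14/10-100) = 20/493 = 0.04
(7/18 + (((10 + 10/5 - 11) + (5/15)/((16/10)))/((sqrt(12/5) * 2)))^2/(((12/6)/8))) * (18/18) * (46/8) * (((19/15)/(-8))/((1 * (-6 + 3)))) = 3012241/9953280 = 0.30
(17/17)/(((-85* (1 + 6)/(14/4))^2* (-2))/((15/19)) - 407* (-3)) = -3/215977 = -0.00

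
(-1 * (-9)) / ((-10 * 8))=-9 / 80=-0.11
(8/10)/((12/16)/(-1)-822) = -16/16455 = -0.00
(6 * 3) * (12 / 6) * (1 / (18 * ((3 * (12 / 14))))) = 7 / 9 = 0.78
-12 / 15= -4 / 5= -0.80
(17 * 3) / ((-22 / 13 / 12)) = -3978 / 11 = -361.64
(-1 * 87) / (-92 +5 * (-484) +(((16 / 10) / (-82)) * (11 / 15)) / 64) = 4280400 / 123590411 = 0.03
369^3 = 50243409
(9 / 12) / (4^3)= 3 / 256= 0.01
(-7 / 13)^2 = 49 / 169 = 0.29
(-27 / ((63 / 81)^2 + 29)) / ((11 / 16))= -1.33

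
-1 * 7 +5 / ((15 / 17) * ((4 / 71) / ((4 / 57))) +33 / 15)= -92689 / 17552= -5.28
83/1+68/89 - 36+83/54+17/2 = 138896/2403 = 57.80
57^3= 185193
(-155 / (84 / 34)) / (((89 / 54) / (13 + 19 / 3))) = -458490 / 623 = -735.94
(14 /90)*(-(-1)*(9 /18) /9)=7 /810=0.01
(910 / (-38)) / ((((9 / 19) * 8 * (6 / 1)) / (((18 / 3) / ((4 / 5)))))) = -2275 / 288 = -7.90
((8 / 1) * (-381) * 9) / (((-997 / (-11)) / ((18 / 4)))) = -1357884 / 997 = -1361.97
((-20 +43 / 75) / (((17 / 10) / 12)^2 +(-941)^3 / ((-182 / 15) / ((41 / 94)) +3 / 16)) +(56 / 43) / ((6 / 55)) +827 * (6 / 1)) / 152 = 37877956575448626355249 / 1157523358385238993348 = 32.72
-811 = -811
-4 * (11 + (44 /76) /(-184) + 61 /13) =-713041 /11362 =-62.76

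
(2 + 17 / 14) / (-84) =-15 / 392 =-0.04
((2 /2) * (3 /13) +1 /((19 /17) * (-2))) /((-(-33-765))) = -107 /394212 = -0.00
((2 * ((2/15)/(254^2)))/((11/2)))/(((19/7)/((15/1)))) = 14/3370961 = 0.00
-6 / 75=-2 / 25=-0.08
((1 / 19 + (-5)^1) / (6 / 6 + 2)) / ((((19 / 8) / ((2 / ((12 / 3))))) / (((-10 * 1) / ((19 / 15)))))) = 18800 / 6859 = 2.74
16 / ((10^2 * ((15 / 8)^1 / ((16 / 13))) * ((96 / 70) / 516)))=39.52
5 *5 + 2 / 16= 201 / 8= 25.12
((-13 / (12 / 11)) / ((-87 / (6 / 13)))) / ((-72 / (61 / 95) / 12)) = -671 / 99180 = -0.01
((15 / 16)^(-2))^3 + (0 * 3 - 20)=-211035284 / 11390625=-18.53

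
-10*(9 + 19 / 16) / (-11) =815 / 88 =9.26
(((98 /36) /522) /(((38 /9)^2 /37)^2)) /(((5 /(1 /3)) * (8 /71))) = 128594277 /9675031040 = 0.01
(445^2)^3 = 7765332671265625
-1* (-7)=7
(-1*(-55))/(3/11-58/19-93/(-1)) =11495/18856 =0.61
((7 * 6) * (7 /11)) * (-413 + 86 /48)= -483581 /44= -10990.48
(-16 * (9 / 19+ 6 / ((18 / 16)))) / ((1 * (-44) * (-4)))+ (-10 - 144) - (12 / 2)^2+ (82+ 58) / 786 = -5211587 / 27379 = -190.35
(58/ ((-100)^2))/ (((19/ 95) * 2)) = 29/ 2000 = 0.01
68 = 68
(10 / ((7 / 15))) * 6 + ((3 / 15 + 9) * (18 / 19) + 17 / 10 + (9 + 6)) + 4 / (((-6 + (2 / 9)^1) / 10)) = 2542739 / 17290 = 147.06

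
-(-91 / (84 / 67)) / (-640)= -871 / 7680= -0.11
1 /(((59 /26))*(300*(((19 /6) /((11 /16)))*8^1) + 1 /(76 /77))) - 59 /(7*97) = -32158199263 /370261669267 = -0.09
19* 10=190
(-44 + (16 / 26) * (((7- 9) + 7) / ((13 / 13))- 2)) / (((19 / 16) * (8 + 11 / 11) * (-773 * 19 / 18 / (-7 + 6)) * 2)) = -8768 / 3627689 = -0.00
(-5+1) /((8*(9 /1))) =-1 /18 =-0.06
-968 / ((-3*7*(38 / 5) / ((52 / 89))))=125840 / 35511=3.54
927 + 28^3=22879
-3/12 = -1/4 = -0.25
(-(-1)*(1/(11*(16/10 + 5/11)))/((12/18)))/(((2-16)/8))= -30/791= -0.04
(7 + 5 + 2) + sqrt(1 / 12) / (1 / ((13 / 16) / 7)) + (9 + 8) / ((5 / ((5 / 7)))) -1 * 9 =13 * sqrt(3) / 672 + 52 / 7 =7.46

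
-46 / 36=-23 / 18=-1.28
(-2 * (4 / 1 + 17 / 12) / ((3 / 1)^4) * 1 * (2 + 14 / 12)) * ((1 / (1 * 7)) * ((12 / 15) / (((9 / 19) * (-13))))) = 361 / 45927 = 0.01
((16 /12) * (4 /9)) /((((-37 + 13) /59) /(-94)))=136.94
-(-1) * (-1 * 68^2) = -4624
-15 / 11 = -1.36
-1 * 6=-6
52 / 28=13 / 7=1.86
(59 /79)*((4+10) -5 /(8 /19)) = 1003 /632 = 1.59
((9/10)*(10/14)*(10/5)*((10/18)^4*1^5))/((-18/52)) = -16250/45927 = -0.35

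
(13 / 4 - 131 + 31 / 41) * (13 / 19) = -270751 / 3116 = -86.89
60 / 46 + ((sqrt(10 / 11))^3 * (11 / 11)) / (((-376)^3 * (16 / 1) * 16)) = 30 / 23 - 5 * sqrt(110) / 823301439488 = 1.30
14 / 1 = 14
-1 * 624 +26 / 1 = -598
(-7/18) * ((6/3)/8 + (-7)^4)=-67235/72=-933.82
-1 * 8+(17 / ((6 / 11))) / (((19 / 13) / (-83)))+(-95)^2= 826165 / 114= 7247.06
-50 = -50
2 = 2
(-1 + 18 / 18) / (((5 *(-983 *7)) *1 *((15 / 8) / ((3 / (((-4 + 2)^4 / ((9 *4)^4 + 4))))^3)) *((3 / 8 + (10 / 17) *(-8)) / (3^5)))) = 0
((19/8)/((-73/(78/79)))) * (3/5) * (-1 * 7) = 15561/115340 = 0.13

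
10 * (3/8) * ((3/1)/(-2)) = -45/8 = -5.62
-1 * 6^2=-36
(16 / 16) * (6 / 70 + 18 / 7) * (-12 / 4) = -7.97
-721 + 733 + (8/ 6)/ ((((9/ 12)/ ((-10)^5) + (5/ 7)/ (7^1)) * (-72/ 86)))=-194847628/ 53996031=-3.61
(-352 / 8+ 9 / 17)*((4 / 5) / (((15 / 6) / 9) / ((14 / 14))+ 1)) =-53208 / 1955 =-27.22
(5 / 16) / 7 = 0.04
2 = 2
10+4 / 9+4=130 / 9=14.44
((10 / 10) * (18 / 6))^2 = 9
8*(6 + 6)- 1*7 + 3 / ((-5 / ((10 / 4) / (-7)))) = 1249 / 14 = 89.21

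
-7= -7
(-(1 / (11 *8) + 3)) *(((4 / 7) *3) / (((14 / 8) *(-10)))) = 159 / 539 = 0.29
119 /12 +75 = 1019 /12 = 84.92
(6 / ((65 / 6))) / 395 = 36 / 25675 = 0.00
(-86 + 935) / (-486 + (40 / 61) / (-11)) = -1.75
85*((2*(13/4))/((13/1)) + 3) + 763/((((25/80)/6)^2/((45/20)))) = 31658011/50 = 633160.22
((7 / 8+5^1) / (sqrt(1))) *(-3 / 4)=-141 / 32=-4.41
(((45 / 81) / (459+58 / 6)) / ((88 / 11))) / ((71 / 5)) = 25 / 2395824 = 0.00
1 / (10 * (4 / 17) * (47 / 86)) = 731 / 940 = 0.78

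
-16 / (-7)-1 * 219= -1517 / 7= -216.71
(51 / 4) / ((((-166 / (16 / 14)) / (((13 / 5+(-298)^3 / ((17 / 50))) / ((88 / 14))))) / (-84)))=-416801560077 / 4565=-91303737.15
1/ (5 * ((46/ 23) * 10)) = 1/ 100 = 0.01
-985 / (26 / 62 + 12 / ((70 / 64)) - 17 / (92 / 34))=-49161350 / 254949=-192.83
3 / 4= 0.75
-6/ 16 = -3/ 8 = -0.38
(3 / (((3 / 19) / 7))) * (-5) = -665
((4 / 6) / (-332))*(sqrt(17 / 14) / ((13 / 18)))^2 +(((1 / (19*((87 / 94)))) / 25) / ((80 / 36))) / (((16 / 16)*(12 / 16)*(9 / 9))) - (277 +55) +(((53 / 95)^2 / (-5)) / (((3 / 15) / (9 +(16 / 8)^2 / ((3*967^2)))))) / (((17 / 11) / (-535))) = 3907746404653068348256 / 6127751911081812375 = 637.71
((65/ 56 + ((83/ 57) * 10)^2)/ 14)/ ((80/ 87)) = 224979593/ 13585152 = 16.56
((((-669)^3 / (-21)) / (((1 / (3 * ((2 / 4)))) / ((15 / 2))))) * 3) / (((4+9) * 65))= 2694764781 / 4732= 569476.92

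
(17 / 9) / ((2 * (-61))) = -17 / 1098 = -0.02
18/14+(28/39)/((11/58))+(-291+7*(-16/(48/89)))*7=-3489081/1001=-3485.60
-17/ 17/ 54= -1/ 54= -0.02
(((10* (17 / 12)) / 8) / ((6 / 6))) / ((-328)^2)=0.00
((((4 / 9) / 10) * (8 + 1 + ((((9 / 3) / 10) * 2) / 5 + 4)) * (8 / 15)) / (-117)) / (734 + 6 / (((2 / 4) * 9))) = -2624 / 725911875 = -0.00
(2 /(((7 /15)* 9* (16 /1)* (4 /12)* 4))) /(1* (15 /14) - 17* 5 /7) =-1 /496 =-0.00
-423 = -423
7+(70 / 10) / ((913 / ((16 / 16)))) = 6398 / 913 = 7.01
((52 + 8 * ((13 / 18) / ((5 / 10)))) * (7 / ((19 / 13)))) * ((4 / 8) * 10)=260260 / 171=1521.99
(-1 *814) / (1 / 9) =-7326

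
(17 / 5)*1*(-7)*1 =-119 / 5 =-23.80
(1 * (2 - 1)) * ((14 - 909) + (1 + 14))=-880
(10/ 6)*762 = 1270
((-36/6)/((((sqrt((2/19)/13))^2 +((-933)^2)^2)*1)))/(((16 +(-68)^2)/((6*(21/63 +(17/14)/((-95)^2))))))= -0.00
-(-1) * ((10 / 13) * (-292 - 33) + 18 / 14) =-1741 / 7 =-248.71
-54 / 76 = -27 / 38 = -0.71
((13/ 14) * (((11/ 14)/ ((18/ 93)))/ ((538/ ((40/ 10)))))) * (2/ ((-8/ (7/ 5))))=-4433/ 451920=-0.01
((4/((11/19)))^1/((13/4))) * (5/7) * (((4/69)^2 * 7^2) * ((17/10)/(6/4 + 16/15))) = 413440/2496351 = 0.17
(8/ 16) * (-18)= -9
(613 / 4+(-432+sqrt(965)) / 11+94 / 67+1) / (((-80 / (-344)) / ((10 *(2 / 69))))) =86 *sqrt(965) / 759+4917609 / 33902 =148.57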